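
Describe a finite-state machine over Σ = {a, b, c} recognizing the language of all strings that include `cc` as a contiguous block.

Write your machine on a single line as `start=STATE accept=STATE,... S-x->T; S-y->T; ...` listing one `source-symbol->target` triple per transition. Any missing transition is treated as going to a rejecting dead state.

start=q0; accept=q2; q0-a->q0; q0-b->q0; q0-c->q1; q1-a->q0; q1-b->q0; q1-c->q2; q2-a->q2; q2-b->q2; q2-c->q2

States q0..q1 record the length of the longest prefix of `cc` that matches the current input suffix. Reaching q2 means `cc` has been seen, and we stay there forever. Accept from q2.
A 3-state machine:
        a   b   c  
>  q0   q0  q0  q1 
   q1   q0  q0  q2 
 * q2   q2  q2  q2 
(> = start, * = accepting)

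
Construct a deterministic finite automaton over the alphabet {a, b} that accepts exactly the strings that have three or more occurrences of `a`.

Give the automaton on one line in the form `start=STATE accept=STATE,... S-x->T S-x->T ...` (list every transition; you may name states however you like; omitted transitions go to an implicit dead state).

start=S0 accept=S3,S4 S0-a->S1 S0-b->S0 S1-a->S2 S1-b->S1 S2-a->S3 S2-b->S2 S3-a->S4 S3-b->S3 S4-a->S4 S4-b->S4

Only the number of `a`s matters, and only up to 4. Make a chain S0 → S1 → S2 → S3 → S4 advanced by each `a` (with S4 absorbing); every other symbol self-loops. The accepting set is {S3, S4}.
A 5-state machine:
        a   b  
>  S0   S1  S0 
   S1   S2  S1 
   S2   S3  S2 
 * S3   S4  S3 
 * S4   S4  S4 
(> = start, * = accepting)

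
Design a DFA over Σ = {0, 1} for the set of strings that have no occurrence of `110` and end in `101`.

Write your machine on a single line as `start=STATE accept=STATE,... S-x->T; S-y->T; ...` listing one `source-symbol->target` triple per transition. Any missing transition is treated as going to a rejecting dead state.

start=S0; accept=S4; S0-0->S0; S0-1->S1; S1-0->S2; S1-1->S3; S2-0->S0; S2-1->S4; S3-0->S5; S3-1->S3; S4-0->S2; S4-1->S3; S5-0->S6; S5-1->S7; S6-0->S6; S6-1->S8; S7-0->S5; S7-1->S8; S8-0->S5; S8-1->S8

Build one automaton per condition and run them in lockstep. One (4 states) tracks partial matches of the forbidden pattern `110`; the other (4 states) tracks how much of the suffix `101` has currently been matched. Each combined state is a pair, one component from each; accept when both components accept.
        0   1  
>  S0   S0  S1 
   S1   S2  S3 
   S2   S0  S4 
   S3   S5  S3 
 * S4   S2  S3 
   S5   S6  S7 
   S6   S6  S8 
   S7   S5  S8 
   S8   S5  S8 
(> = start, * = accepting)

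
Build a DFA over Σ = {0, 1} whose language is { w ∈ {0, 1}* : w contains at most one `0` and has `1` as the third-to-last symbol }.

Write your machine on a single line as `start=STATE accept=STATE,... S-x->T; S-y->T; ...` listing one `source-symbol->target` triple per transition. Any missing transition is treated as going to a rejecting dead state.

start=S0; accept=S8,S9,S10,S11; S0-0->S1; S0-1->S2; S1-0->S3; S1-1->S4; S2-0->S5; S2-1->S6; S3-0->S3; S3-1->S3; S4-0->S3; S4-1->S7; S5-0->S3; S5-1->S8; S6-0->S9; S6-1->S10; S7-0->S3; S7-1->S11; S8-0->S3; S8-1->S7; S9-0->S3; S9-1->S8; S10-0->S9; S10-1->S10; S11-0->S3; S11-1->S11

Handle the two conditions separately and then intersect. The first has 3 states tracking the count of `0`s, saturating at 2; the second has 15 states tracking the last 3 symbols read. A product state is a pair (one from each), accepting exactly when both do. Equivalent product states are then merged.
          0    1  
>  S0     S1   S2 
   S1     S3   S4 
   S2     S5   S6 
   S3     S3   S3 
   S4     S3   S7 
   S5     S3   S8 
   S6     S9  S10 
   S7     S3  S11 
 * S8     S3   S7 
 * S9     S3   S8 
 * S10    S9  S10 
 * S11    S3  S11 
(> = start, * = accepting)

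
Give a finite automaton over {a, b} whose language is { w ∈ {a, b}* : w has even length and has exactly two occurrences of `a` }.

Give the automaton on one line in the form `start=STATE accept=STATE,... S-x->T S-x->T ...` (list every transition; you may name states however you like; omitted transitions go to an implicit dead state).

Run two small machines in parallel and take their product. One (2 states) tracks the input length modulo 2; the other (4 states) tracks the count of `a`s, saturating at 3. Each combined state is a pair, one component from each; accept when both components accept. Equivalent product states are then merged.
7 states suffice.
        a   b  
>  q0   q1  q2 
   q1   q3  q4 
   q2   q4  q0 
 * q3   q5  q6 
   q4   q6  q1 
   q5   q5  q5 
   q6   q5  q3 
(> = start, * = accepting)

start=q0 accept=q3 q0-a->q1 q0-b->q2 q1-a->q3 q1-b->q4 q2-a->q4 q2-b->q0 q3-a->q5 q3-b->q6 q4-a->q6 q4-b->q1 q5-a->q5 q5-b->q5 q6-a->q5 q6-b->q3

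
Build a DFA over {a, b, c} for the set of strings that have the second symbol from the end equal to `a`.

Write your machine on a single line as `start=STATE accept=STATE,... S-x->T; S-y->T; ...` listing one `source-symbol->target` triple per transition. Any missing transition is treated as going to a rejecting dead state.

start=S0; accept=S4,S5,S6; S0-a->S1; S0-b->S2; S0-c->S3; S1-a->S4; S1-b->S5; S1-c->S6; S2-a->S7; S2-b->S8; S2-c->S9; S3-a->S10; S3-b->S11; S3-c->S12; S4-a->S4; S4-b->S5; S4-c->S6; S5-a->S7; S5-b->S8; S5-c->S9; S6-a->S10; S6-b->S11; S6-c->S12; S7-a->S4; S7-b->S5; S7-c->S6; S8-a->S7; S8-b->S8; S8-c->S9; S9-a->S10; S9-b->S11; S9-c->S12; S10-a->S4; S10-b->S5; S10-c->S6; S11-a->S7; S11-b->S8; S11-c->S9; S12-a->S10; S12-b->S11; S12-c->S12

A DFA must remember the last 2 symbols (since which symbol is second-to-last isn't known until the input ends). Use one state per possible window of the last ≤2 symbols; accept from those whose window starts with `a`.
13 states suffice.
          a    b    c  
>  S0     S1   S2   S3 
   S1     S4   S5   S6 
   S2     S7   S8   S9 
   S3    S10  S11  S12 
 * S4     S4   S5   S6 
 * S5     S7   S8   S9 
 * S6    S10  S11  S12 
   S7     S4   S5   S6 
   S8     S7   S8   S9 
   S9    S10  S11  S12 
   S10    S4   S5   S6 
   S11    S7   S8   S9 
   S12   S10  S11  S12 
(> = start, * = accepting)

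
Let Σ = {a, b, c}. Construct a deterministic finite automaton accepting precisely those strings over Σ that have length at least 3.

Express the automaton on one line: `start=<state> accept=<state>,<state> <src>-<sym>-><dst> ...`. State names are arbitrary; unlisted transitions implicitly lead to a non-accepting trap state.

We only need to distinguish lengths 0, 1, …, 3, and '>3'. Chain S0 → S1 → S2 → S3 → S4 on every symbol, with S4 looping. Accepting states: {S3, S4}.
        a   b   c  
>  S0   S1  S1  S1 
   S1   S2  S2  S2 
   S2   S3  S3  S3 
 * S3   S4  S4  S4 
 * S4   S4  S4  S4 
(> = start, * = accepting)

start=S0 accept=S3,S4 S0-a->S1 S0-b->S1 S0-c->S1 S1-a->S2 S1-b->S2 S1-c->S2 S2-a->S3 S2-b->S3 S2-c->S3 S3-a->S4 S3-b->S4 S3-c->S4 S4-a->S4 S4-b->S4 S4-c->S4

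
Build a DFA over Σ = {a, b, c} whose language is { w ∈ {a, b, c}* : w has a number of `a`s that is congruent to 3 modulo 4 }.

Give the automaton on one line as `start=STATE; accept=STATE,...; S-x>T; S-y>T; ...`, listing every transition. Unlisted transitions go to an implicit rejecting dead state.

The only thing that matters is how many `a`s have appeared, reduced mod 4. Use one state per residue: s0 for 0, …, s3 for 3. Reading `a` moves to the next residue; anything else stays put. s3 is accepting.
With 4 states:
        a   b   c  
>  s0   s1  s0  s0 
   s1   s2  s1  s1 
   s2   s3  s2  s2 
 * s3   s0  s3  s3 
(> = start, * = accepting)

start=s0; accept=s3; s0-a>s1; s0-b>s0; s0-c>s0; s1-a>s2; s1-b>s1; s1-c>s1; s2-a>s3; s2-b>s2; s2-c>s2; s3-a>s0; s3-b>s3; s3-c>s3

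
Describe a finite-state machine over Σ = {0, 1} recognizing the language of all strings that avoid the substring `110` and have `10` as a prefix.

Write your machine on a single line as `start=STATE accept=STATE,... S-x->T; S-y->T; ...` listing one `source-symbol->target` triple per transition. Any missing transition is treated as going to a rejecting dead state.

Handle the two conditions separately and then intersect. One (4 states) tracks partial matches of the forbidden pattern `110`; the other (4 states) tracks whether the input so far still matches the prefix `10`. Each combined state is a pair, one component from each; accept when both components accept. Equivalent product states are then merged.
        0   1  
>  S0   S1  S2 
   S1   S1  S1 
   S2   S3  S1 
 * S3   S3  S4 
 * S4   S3  S5 
 * S5   S1  S5 
(> = start, * = accepting)

start=S0; accept=S3,S4,S5; S0-0->S1; S0-1->S2; S1-0->S1; S1-1->S1; S2-0->S3; S2-1->S1; S3-0->S3; S3-1->S4; S4-0->S3; S4-1->S5; S5-0->S1; S5-1->S5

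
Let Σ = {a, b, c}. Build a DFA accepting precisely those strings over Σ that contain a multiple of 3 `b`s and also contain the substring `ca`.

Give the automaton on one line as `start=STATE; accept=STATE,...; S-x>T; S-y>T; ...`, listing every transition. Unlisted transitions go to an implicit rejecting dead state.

Run two small machines in parallel and take their product. The first has 3 states tracking the count of `b`s modulo 3; the second has 3 states tracking whether and how much of `ca` has been seen. A product state is a pair (one from each), accepting exactly when both do.
9 states suffice.
        a   b   c  
>  S0   S0  S1  S2 
   S1   S1  S3  S4 
   S2   S5  S1  S2 
   S3   S3  S0  S6 
   S4   S7  S3  S4 
 * S5   S5  S7  S5 
   S6   S8  S0  S6 
   S7   S7  S8  S7 
   S8   S8  S5  S8 
(> = start, * = accepting)

start=S0; accept=S5; S0-a>S0; S0-b>S1; S0-c>S2; S1-a>S1; S1-b>S3; S1-c>S4; S2-a>S5; S2-b>S1; S2-c>S2; S3-a>S3; S3-b>S0; S3-c>S6; S4-a>S7; S4-b>S3; S4-c>S4; S5-a>S5; S5-b>S7; S5-c>S5; S6-a>S8; S6-b>S0; S6-c>S6; S7-a>S7; S7-b>S8; S7-c>S7; S8-a>S8; S8-b>S5; S8-c>S8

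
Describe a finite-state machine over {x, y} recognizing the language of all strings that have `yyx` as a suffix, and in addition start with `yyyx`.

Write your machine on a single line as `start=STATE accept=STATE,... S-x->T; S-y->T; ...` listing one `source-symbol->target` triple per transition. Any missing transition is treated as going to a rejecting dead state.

Run two small machines in parallel and take their product. One (4 states) tracks how much of the suffix `yyx` has currently been matched; the other (6 states) tracks whether the input so far still matches the prefix `yyyx`. Each combined state is a pair, one component from each; accept when both components accept. Minimizing collapses redundant product states.
A 9-state machine:
        x   y  
>  s0   s1  s2 
   s1   s1  s1 
   s2   s1  s3 
   s3   s1  s4 
   s4   s5  s1 
 * s5   s6  s7 
   s6   s6  s7 
   s7   s6  s8 
   s8   s5  s8 
(> = start, * = accepting)

start=s0; accept=s5; s0-x->s1; s0-y->s2; s1-x->s1; s1-y->s1; s2-x->s1; s2-y->s3; s3-x->s1; s3-y->s4; s4-x->s5; s4-y->s1; s5-x->s6; s5-y->s7; s6-x->s6; s6-y->s7; s7-x->s6; s7-y->s8; s8-x->s5; s8-y->s8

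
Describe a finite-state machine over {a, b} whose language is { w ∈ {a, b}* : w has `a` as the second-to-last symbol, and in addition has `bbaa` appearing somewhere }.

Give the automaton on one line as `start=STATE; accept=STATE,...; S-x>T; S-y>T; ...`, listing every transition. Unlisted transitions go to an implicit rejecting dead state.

start=s0; accept=s4,s5; s0-a>s0; s0-b>s1; s1-a>s0; s1-b>s2; s2-a>s3; s2-b>s2; s3-a>s4; s3-b>s1; s4-a>s4; s4-b>s5; s5-a>s6; s5-b>s7; s6-a>s4; s6-b>s5; s7-a>s6; s7-b>s7

Handle the two conditions separately and then intersect. The first has 7 states tracking the last 2 symbols read; the second has 5 states tracking whether and how much of `bbaa` has been seen. A product state is a pair (one from each), accepting exactly when both do. Equivalent product states are then merged.
With 8 states:
        a   b  
>  s0   s0  s1 
   s1   s0  s2 
   s2   s3  s2 
   s3   s4  s1 
 * s4   s4  s5 
 * s5   s6  s7 
   s6   s4  s5 
   s7   s6  s7 
(> = start, * = accepting)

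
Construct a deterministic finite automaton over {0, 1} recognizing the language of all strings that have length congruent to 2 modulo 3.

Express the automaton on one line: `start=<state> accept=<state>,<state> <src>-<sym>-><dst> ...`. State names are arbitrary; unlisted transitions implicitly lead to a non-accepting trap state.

start=q0 accept=q2 q0-0->q1 q0-1->q1 q1-0->q2 q1-1->q2 q2-0->q0 q2-1->q0

Count input length modulo 3: every symbol advances one step around the cycle q0 → q1 → q2 → q0. Accept at q2.
A 3-state machine:
        0   1  
>  q0   q1  q1 
   q1   q2  q2 
 * q2   q0  q0 
(> = start, * = accepting)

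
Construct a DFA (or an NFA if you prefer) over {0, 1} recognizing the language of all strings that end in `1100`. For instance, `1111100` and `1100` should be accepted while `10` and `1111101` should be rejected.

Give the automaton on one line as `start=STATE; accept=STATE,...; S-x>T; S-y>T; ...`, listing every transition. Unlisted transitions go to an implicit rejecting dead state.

Remember how much of `1100` the current input suffix matches. State q0 means no match yet; q1 means the last symbol is `1`; q2 means the last 2 symbols are `11`; q3 means the last 3 symbols are `110`; q4 means the last 4 symbols are `1100`. Only q4 accepts. On a mismatch, fall back to the longest proper suffix that is still a prefix of `1100`.
With 5 states:
        0   1  
>  q0   q0  q1 
   q1   q0  q2 
   q2   q3  q2 
   q3   q4  q1 
 * q4   q0  q1 
(> = start, * = accepting)

start=q0; accept=q4; q0-0>q0; q0-1>q1; q1-0>q0; q1-1>q2; q2-0>q3; q2-1>q2; q3-0>q4; q3-1>q1; q4-0>q0; q4-1>q1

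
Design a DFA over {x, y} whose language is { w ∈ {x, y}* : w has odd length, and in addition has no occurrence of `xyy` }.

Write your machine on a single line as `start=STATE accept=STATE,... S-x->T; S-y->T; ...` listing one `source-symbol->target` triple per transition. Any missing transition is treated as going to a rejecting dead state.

Run two small machines in parallel and take their product. The first has 2 states tracking the input length modulo 2; the second has 4 states tracking partial matches of the forbidden pattern `xyy`. A product state is a pair (one from each), accepting exactly when both do. After merging equivalent states the machine shrinks.
       x  y 
>  A   B  C 
 * B   D  E 
 * C   D  A 
   D   B  F 
   E   B  G 
 * F   D  G 
   G   G  G 
(> = start, * = accepting)

start=A; accept=B,C,F; A-x->B; A-y->C; B-x->D; B-y->E; C-x->D; C-y->A; D-x->B; D-y->F; E-x->B; E-y->G; F-x->D; F-y->G; G-x->G; G-y->G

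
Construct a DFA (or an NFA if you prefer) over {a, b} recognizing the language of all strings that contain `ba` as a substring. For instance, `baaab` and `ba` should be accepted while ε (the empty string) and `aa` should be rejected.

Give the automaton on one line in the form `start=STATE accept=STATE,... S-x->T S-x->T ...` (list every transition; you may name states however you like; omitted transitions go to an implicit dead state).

start=q0 accept=q2 q0-a->q0 q0-b->q1 q1-a->q2 q1-b->q1 q2-a->q2 q2-b->q2

Track how much of `ba` has been matched so far: state q0 is no progress, q2 is the absorbing accept state reached once `ba` has occurred. Intermediate states record partial matches; on a mismatch, fall back to the longest reusable overlap.
With 3 states:
        a   b  
>  q0   q0  q1 
   q1   q2  q1 
 * q2   q2  q2 
(> = start, * = accepting)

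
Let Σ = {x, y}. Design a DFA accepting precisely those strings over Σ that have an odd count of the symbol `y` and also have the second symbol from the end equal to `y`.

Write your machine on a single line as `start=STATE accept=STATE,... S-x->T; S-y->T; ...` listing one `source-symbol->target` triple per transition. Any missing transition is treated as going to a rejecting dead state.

start=q0; accept=q5,q10; q0-x->q1; q0-y->q2; q1-x->q3; q1-y->q4; q2-x->q5; q2-y->q6; q3-x->q3; q3-y->q4; q4-x->q5; q4-y->q6; q5-x->q7; q5-y->q8; q6-x->q9; q6-y->q10; q7-x->q7; q7-y->q8; q8-x->q9; q8-y->q10; q9-x->q3; q9-y->q4; q10-x->q5; q10-y->q6

Build one automaton per condition and run them in lockstep. One (2 states) tracks the count of `y`s modulo 2; the other (7 states) tracks the last 2 symbols read. Each combined state is a pair, one component from each; accept when both components accept.
11 states suffice.
          x    y  
>  q0     q1   q2 
   q1     q3   q4 
   q2     q5   q6 
   q3     q3   q4 
   q4     q5   q6 
 * q5     q7   q8 
   q6     q9  q10 
   q7     q7   q8 
   q8     q9  q10 
   q9     q3   q4 
 * q10    q5   q6 
(> = start, * = accepting)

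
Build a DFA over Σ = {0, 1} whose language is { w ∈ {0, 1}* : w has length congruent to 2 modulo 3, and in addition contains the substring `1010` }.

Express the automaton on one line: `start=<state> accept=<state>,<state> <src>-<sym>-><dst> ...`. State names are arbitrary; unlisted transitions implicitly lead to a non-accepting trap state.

start=q0 accept=q13 q0-0->q1 q0-1->q2 q1-0->q3 q1-1->q4 q2-0->q5 q2-1->q4 q3-0->q0 q3-1->q6 q4-0->q7 q4-1->q6 q5-0->q0 q5-1->q8 q6-0->q9 q6-1->q2 q7-0->q1 q7-1->q10 q8-0->q11 q8-1->q2 q9-0->q3 q9-1->q12 q10-0->q13 q10-1->q4 q11-0->q13 q11-1->q13 q12-0->q14 q12-1->q6 q13-0->q14 q13-1->q14 q14-0->q11 q14-1->q11

Build one automaton per condition and run them in lockstep. One (3 states) tracks the input length modulo 3; the other (5 states) tracks whether and how much of `1010` has been seen. Each combined state is a pair, one component from each; accept when both components accept.
A 15-state machine:
          0    1  
>  q0     q1   q2 
   q1     q3   q4 
   q2     q5   q4 
   q3     q0   q6 
   q4     q7   q6 
   q5     q0   q8 
   q6     q9   q2 
   q7     q1  q10 
   q8    q11   q2 
   q9     q3  q12 
   q10   q13   q4 
   q11   q13  q13 
   q12   q14   q6 
 * q13   q14  q14 
   q14   q11  q11 
(> = start, * = accepting)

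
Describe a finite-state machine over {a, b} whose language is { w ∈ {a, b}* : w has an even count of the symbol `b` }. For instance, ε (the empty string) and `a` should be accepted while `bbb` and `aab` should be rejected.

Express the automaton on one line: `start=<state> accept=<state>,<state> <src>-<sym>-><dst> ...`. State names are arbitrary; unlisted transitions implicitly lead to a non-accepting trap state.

Keep the running count of `b`s modulo 2: each `b` advances along the cycle q0 → q1 → q0 while other symbols loop. Accept at q0.
With 2 states:
        a   b  
>* q0   q0  q1 
   q1   q1  q0 
(> = start, * = accepting)

start=q0 accept=q0 q0-a->q0 q0-b->q1 q1-a->q1 q1-b->q0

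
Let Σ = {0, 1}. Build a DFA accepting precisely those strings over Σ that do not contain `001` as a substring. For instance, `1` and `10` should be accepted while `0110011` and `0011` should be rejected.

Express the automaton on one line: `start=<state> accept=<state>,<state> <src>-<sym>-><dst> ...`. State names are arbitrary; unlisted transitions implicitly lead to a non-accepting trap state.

Track partial matches of the forbidden pattern `001`. State s3 is a dead state reached once `001` has occurred; every other state accepts. s0 means no part of `001` is currently matched.
A 4-state machine:
        0   1  
>* s0   s1  s0 
 * s1   s2  s0 
 * s2   s2  s3 
   s3   s3  s3 
(> = start, * = accepting)

start=s0 accept=s0,s1,s2 s0-0->s1 s0-1->s0 s1-0->s2 s1-1->s0 s2-0->s2 s2-1->s3 s3-0->s3 s3-1->s3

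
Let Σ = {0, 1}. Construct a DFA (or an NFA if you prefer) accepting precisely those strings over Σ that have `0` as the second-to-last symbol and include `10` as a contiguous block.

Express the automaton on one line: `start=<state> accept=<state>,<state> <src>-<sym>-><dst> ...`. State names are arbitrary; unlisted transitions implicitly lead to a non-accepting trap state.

start=S0 accept=S7,S8 S0-0->S1 S0-1->S2 S1-0->S3 S1-1->S4 S2-0->S5 S2-1->S6 S3-0->S3 S3-1->S4 S4-0->S5 S4-1->S6 S5-0->S7 S5-1->S8 S6-0->S5 S6-1->S6 S7-0->S7 S7-1->S8 S8-0->S5 S8-1->S9 S9-0->S5 S9-1->S9

Handle the two conditions separately and then intersect. One (7 states) tracks the last 2 symbols read; the other (3 states) tracks whether and how much of `10` has been seen. Each combined state is a pair, one component from each; accept when both components accept.
10 states suffice.
        0   1  
>  S0   S1  S2 
   S1   S3  S4 
   S2   S5  S6 
   S3   S3  S4 
   S4   S5  S6 
   S5   S7  S8 
   S6   S5  S6 
 * S7   S7  S8 
 * S8   S5  S9 
   S9   S5  S9 
(> = start, * = accepting)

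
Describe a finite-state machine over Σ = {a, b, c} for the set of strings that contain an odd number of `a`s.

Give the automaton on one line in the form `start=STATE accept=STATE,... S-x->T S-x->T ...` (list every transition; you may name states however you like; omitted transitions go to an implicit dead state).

start=s0 accept=s1 s0-a->s1 s0-b->s0 s0-c->s0 s1-a->s0 s1-b->s1 s1-c->s1

Keep the running count of `a`s modulo 2: each `a` advances along the cycle s0 → s1 → s0 while other symbols loop. Accept at s1.
        a   b   c  
>  s0   s1  s0  s0 
 * s1   s0  s1  s1 
(> = start, * = accepting)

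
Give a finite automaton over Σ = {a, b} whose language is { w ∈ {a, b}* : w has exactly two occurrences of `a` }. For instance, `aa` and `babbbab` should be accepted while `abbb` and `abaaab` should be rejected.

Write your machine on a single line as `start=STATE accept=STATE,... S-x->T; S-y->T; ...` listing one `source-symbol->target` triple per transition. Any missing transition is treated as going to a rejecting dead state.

Only the number of `a`s matters, and only up to 3. Make a chain q0 → q1 → q2 → q3 advanced by each `a` (with q3 absorbing); every other symbol self-loops. The accepting set is {q2}.
        a   b  
>  q0   q1  q0 
   q1   q2  q1 
 * q2   q3  q2 
   q3   q3  q3 
(> = start, * = accepting)

start=q0; accept=q2; q0-a->q1; q0-b->q0; q1-a->q2; q1-b->q1; q2-a->q3; q2-b->q2; q3-a->q3; q3-b->q3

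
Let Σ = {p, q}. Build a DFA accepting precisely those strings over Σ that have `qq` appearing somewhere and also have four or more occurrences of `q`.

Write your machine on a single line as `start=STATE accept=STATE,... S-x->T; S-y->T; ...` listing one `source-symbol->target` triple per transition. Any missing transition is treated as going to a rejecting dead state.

start=s0; accept=s7,s9; s0-p->s0; s0-q->s1; s1-p->s2; s1-q->s3; s2-p->s2; s2-q->s4; s3-p->s3; s3-q->s5; s4-p->s6; s4-q->s5; s5-p->s5; s5-q->s7; s6-p->s6; s6-q->s8; s7-p->s7; s7-q->s9; s8-p->s10; s8-q->s7; s9-p->s9; s9-q->s9; s10-p->s10; s10-q->s11; s11-p->s12; s11-q->s9; s12-p->s12; s12-q->s13; s13-p->s14; s13-q->s9; s14-p->s14; s14-q->s13

Handle the two conditions separately and then intersect. One (3 states) tracks whether and how much of `qq` has been seen; the other (6 states) tracks the count of `q`s, saturating at 5. Each combined state is a pair, one component from each; accept when both components accept.
          p    q  
>  s0     s0   s1 
   s1     s2   s3 
   s2     s2   s4 
   s3     s3   s5 
   s4     s6   s5 
   s5     s5   s7 
   s6     s6   s8 
 * s7     s7   s9 
   s8    s10   s7 
 * s9     s9   s9 
   s10   s10  s11 
   s11   s12   s9 
   s12   s12  s13 
   s13   s14   s9 
   s14   s14  s13 
(> = start, * = accepting)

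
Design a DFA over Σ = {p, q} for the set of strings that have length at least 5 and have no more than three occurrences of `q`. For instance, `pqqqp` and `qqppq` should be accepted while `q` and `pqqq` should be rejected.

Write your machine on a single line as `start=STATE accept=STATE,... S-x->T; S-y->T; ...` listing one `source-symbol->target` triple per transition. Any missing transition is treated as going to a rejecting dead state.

Run two small machines in parallel and take their product. The first has 7 states tracking the input length, saturating at 6; the second has 5 states tracking the count of `q`s, saturating at 4. A product state is a pair (one from each), accepting exactly when both do. Minimizing collapses redundant product states.
19 states suffice.
          p    q  
>  s0     s1   s2 
   s1     s3   s4 
   s2     s4   s5 
   s3     s6   s7 
   s4     s7   s8 
   s5     s8   s9 
   s6    s10  s11 
   s7    s11  s12 
   s8    s12  s13 
   s9    s13  s14 
   s10   s15  s16 
   s11   s16  s17 
   s12   s17  s18 
   s13   s18  s14 
   s14   s14  s14 
 * s15   s15  s16 
 * s16   s16  s17 
 * s17   s17  s18 
 * s18   s18  s14 
(> = start, * = accepting)

start=s0; accept=s15,s16,s17,s18; s0-p->s1; s0-q->s2; s1-p->s3; s1-q->s4; s2-p->s4; s2-q->s5; s3-p->s6; s3-q->s7; s4-p->s7; s4-q->s8; s5-p->s8; s5-q->s9; s6-p->s10; s6-q->s11; s7-p->s11; s7-q->s12; s8-p->s12; s8-q->s13; s9-p->s13; s9-q->s14; s10-p->s15; s10-q->s16; s11-p->s16; s11-q->s17; s12-p->s17; s12-q->s18; s13-p->s18; s13-q->s14; s14-p->s14; s14-q->s14; s15-p->s15; s15-q->s16; s16-p->s16; s16-q->s17; s17-p->s17; s17-q->s18; s18-p->s18; s18-q->s14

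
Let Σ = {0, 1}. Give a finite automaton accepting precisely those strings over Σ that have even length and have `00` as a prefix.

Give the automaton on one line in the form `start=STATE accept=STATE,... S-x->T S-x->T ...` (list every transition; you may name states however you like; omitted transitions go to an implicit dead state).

start=q0 accept=q3 q0-0->q1 q0-1->q2 q1-0->q3 q1-1->q2 q2-0->q2 q2-1->q2 q3-0->q4 q3-1->q4 q4-0->q3 q4-1->q3

Handle the two conditions separately and then intersect. The first has 2 states tracking the input length modulo 2; the second has 4 states tracking whether the input so far still matches the prefix `00`. A product state is a pair (one from each), accepting exactly when both do. Minimizing collapses redundant product states.
        0   1  
>  q0   q1  q2 
   q1   q3  q2 
   q2   q2  q2 
 * q3   q4  q4 
   q4   q3  q3 
(> = start, * = accepting)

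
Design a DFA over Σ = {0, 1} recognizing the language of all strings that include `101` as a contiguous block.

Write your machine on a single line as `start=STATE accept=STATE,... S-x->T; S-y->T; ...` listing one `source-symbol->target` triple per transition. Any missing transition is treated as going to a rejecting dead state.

start=q0; accept=q3; q0-0->q0; q0-1->q1; q1-0->q2; q1-1->q1; q2-0->q0; q2-1->q3; q3-0->q3; q3-1->q3

States q0..q2 record the length of the longest prefix of `101` that matches the current input suffix. Reaching q3 means `101` has been seen, and we stay there forever. Accept from q3.
4 states suffice.
        0   1  
>  q0   q0  q1 
   q1   q2  q1 
   q2   q0  q3 
 * q3   q3  q3 
(> = start, * = accepting)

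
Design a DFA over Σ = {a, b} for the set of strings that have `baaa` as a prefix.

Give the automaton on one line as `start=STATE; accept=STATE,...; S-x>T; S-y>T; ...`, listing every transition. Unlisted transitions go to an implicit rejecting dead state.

Check the first 4 symbols one by one: S0 through S3 record how many have matched `baaa` so far; any wrong symbol goes to the dead state S5. After all 4 match we enter the accepting sink S4.
With 6 states:
        a   b  
>  S0   S5  S1 
   S1   S2  S5 
   S2   S3  S5 
   S3   S4  S5 
 * S4   S4  S4 
   S5   S5  S5 
(> = start, * = accepting)

start=S0; accept=S4; S0-a>S5; S0-b>S1; S1-a>S2; S1-b>S5; S2-a>S3; S2-b>S5; S3-a>S4; S3-b>S5; S4-a>S4; S4-b>S4; S5-a>S5; S5-b>S5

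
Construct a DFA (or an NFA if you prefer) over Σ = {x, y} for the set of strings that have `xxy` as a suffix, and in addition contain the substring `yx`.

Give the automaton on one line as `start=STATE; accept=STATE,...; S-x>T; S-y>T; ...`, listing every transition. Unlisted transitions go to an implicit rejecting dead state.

start=q0; accept=q8; q0-x>q1; q0-y>q2; q1-x>q3; q1-y>q2; q2-x>q4; q2-y>q2; q3-x>q3; q3-y>q5; q4-x>q6; q4-y>q7; q5-x>q4; q5-y>q2; q6-x>q6; q6-y>q8; q7-x>q4; q7-y>q7; q8-x>q4; q8-y>q7

Build one automaton per condition and run them in lockstep. One (4 states) tracks how much of the suffix `xxy` has currently been matched; the other (3 states) tracks whether and how much of `yx` has been seen. Each combined state is a pair, one component from each; accept when both components accept.
9 states suffice.
        x   y  
>  q0   q1  q2 
   q1   q3  q2 
   q2   q4  q2 
   q3   q3  q5 
   q4   q6  q7 
   q5   q4  q2 
   q6   q6  q8 
   q7   q4  q7 
 * q8   q4  q7 
(> = start, * = accepting)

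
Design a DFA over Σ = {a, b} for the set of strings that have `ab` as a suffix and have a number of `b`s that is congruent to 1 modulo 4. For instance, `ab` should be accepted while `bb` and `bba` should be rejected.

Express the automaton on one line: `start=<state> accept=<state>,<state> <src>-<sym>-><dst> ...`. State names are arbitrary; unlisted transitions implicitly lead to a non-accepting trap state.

start=q0 accept=q3 q0-a->q1 q0-b->q2 q1-a->q1 q1-b->q3 q2-a->q4 q2-b->q5 q3-a->q4 q3-b->q5 q4-a->q4 q4-b->q6 q5-a->q7 q5-b->q8 q6-a->q7 q6-b->q8 q7-a->q7 q7-b->q9 q8-a->q10 q8-b->q0 q9-a->q10 q9-b->q0 q10-a->q10 q10-b->q11 q11-a->q1 q11-b->q2

Run two small machines in parallel and take their product. The first has 3 states tracking how much of the suffix `ab` has currently been matched; the second has 4 states tracking the count of `b`s modulo 4. A product state is a pair (one from each), accepting exactly when both do.
12 states suffice.
          a    b  
>  q0     q1   q2 
   q1     q1   q3 
   q2     q4   q5 
 * q3     q4   q5 
   q4     q4   q6 
   q5     q7   q8 
   q6     q7   q8 
   q7     q7   q9 
   q8    q10   q0 
   q9    q10   q0 
   q10   q10  q11 
   q11    q1   q2 
(> = start, * = accepting)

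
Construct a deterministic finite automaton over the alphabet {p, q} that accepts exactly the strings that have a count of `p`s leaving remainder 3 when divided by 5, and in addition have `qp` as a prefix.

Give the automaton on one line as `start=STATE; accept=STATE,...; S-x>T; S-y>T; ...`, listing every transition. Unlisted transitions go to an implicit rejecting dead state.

start=S0; accept=S5; S0-p>S1; S0-q>S2; S1-p>S1; S1-q>S1; S2-p>S3; S2-q>S1; S3-p>S4; S3-q>S3; S4-p>S5; S4-q>S4; S5-p>S6; S5-q>S5; S6-p>S7; S6-q>S6; S7-p>S3; S7-q>S7

Handle the two conditions separately and then intersect. One (5 states) tracks the count of `p`s modulo 5; the other (4 states) tracks whether the input so far still matches the prefix `qp`. Each combined state is a pair, one component from each; accept when both components accept. Minimizing collapses redundant product states.
An 8-state machine:
        p   q  
>  S0   S1  S2 
   S1   S1  S1 
   S2   S3  S1 
   S3   S4  S3 
   S4   S5  S4 
 * S5   S6  S5 
   S6   S7  S6 
   S7   S3  S7 
(> = start, * = accepting)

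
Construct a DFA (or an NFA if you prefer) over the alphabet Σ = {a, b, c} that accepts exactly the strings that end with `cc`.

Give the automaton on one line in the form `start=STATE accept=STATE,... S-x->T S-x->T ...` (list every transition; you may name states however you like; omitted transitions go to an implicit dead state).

Let each state record the length of the longest suffix of the input read so far that is also a prefix of `cc`. q1 means the last symbol is `c`; q2 means the last 2 symbols are `cc`. Accept only at q2, where the string currently ends in `cc`.
A 3-state machine:
        a   b   c  
>  q0   q0  q0  q1 
   q1   q0  q0  q2 
 * q2   q0  q0  q2 
(> = start, * = accepting)

start=q0 accept=q2 q0-a->q0 q0-b->q0 q0-c->q1 q1-a->q0 q1-b->q0 q1-c->q2 q2-a->q0 q2-b->q0 q2-c->q2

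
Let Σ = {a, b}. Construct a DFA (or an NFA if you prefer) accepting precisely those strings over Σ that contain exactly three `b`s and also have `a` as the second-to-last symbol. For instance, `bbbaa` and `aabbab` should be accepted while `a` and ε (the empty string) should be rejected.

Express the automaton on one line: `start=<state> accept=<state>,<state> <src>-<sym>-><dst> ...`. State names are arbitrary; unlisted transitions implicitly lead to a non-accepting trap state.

Handle the two conditions separately and then intersect. One (5 states) tracks the count of `b`s, saturating at 4; the other (7 states) tracks the last 2 symbols read. Each combined state is a pair, one component from each; accept when both components accept. After merging equivalent states the machine shrinks.
With 9 states:
        a   b  
>  q0   q0  q1 
   q1   q1  q2 
   q2   q3  q4 
   q3   q3  q5 
   q4   q6  q7 
 * q5   q6  q7 
   q6   q8  q7 
   q7   q7  q7 
 * q8   q8  q7 
(> = start, * = accepting)

start=q0 accept=q5,q8 q0-a->q0 q0-b->q1 q1-a->q1 q1-b->q2 q2-a->q3 q2-b->q4 q3-a->q3 q3-b->q5 q4-a->q6 q4-b->q7 q5-a->q6 q5-b->q7 q6-a->q8 q6-b->q7 q7-a->q7 q7-b->q7 q8-a->q8 q8-b->q7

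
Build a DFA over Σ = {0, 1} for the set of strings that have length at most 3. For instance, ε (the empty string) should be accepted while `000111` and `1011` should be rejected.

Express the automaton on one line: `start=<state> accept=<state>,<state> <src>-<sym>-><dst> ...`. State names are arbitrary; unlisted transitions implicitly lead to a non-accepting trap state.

start=S0 accept=S0,S1,S2,S3 S0-0->S1 S0-1->S1 S1-0->S2 S1-1->S2 S2-0->S3 S2-1->S3 S3-0->S4 S3-1->S4 S4-0->S4 S4-1->S4

We only need to distinguish lengths 0, 1, …, 3, and '>3'. Chain S0 → S1 → S2 → S3 → S4 on every symbol, with S4 looping. Accepting states: {S0, S1, S2, S3}.
5 states suffice.
        0   1  
>* S0   S1  S1 
 * S1   S2  S2 
 * S2   S3  S3 
 * S3   S4  S4 
   S4   S4  S4 
(> = start, * = accepting)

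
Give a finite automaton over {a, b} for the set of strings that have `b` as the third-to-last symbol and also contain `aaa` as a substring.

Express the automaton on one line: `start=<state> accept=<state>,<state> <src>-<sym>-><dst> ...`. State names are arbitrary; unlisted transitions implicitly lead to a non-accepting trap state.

start=S0 accept=S18,S19,S20,S21 S0-a->S1 S0-b->S2 S1-a->S3 S1-b->S4 S2-a->S5 S2-b->S6 S3-a->S7 S3-b->S8 S4-a->S9 S4-b->S10 S5-a->S11 S5-b->S12 S6-a->S13 S6-b->S14 S7-a->S7 S7-b->S15 S8-a->S9 S8-b->S10 S9-a->S11 S9-b->S12 S10-a->S13 S10-b->S14 S11-a->S7 S11-b->S8 S12-a->S9 S12-b->S10 S13-a->S11 S13-b->S12 S14-a->S13 S14-b->S14 S15-a->S16 S15-b->S17 S16-a->S18 S16-b->S19 S17-a->S20 S17-b->S21 S18-a->S7 S18-b->S15 S19-a->S16 S19-b->S17 S20-a->S18 S20-b->S19 S21-a->S20 S21-b->S21

Handle the two conditions separately and then intersect. The first has 15 states tracking the last 3 symbols read; the second has 4 states tracking whether and how much of `aaa` has been seen. A product state is a pair (one from each), accepting exactly when both do.
With 22 states:
          a    b  
>  S0     S1   S2 
   S1     S3   S4 
   S2     S5   S6 
   S3     S7   S8 
   S4     S9  S10 
   S5    S11  S12 
   S6    S13  S14 
   S7     S7  S15 
   S8     S9  S10 
   S9    S11  S12 
   S10   S13  S14 
   S11    S7   S8 
   S12    S9  S10 
   S13   S11  S12 
   S14   S13  S14 
   S15   S16  S17 
   S16   S18  S19 
   S17   S20  S21 
 * S18    S7  S15 
 * S19   S16  S17 
 * S20   S18  S19 
 * S21   S20  S21 
(> = start, * = accepting)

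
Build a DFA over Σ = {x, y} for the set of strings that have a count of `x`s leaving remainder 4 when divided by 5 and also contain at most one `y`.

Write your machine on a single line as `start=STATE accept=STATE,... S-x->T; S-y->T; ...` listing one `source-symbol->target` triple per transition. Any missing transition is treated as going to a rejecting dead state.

Build one automaton per condition and run them in lockstep. One (5 states) tracks the count of `x`s modulo 5; the other (3 states) tracks the count of `y`s, saturating at 2. Each combined state is a pair, one component from each; accept when both components accept. After merging equivalent states the machine shrinks.
11 states suffice.
          x    y  
>  q0     q1   q2 
   q1     q3   q4 
   q2     q4   q5 
   q3     q6   q7 
   q4     q7   q5 
   q5     q5   q5 
   q6     q8   q9 
   q7     q9   q5 
 * q8     q0  q10 
   q9    q10   q5 
 * q10    q2   q5 
(> = start, * = accepting)

start=q0; accept=q8,q10; q0-x->q1; q0-y->q2; q1-x->q3; q1-y->q4; q2-x->q4; q2-y->q5; q3-x->q6; q3-y->q7; q4-x->q7; q4-y->q5; q5-x->q5; q5-y->q5; q6-x->q8; q6-y->q9; q7-x->q9; q7-y->q5; q8-x->q0; q8-y->q10; q9-x->q10; q9-y->q5; q10-x->q2; q10-y->q5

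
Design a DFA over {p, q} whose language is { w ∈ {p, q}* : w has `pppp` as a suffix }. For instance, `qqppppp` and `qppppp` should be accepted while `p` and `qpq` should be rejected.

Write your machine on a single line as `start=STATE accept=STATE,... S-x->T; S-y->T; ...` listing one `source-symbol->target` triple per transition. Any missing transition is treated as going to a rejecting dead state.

Let each state record the length of the longest suffix of the input read so far that is also a prefix of `pppp`. S1 means the last symbol is `p`; S2 means the last 2 symbols are `pp`; S3 means the last 3 symbols are `ppp`; S4 means the last 4 symbols are `pppp`. Accept only at S4, where the string currently ends in `pppp`.
5 states suffice.
        p   q  
>  S0   S1  S0 
   S1   S2  S0 
   S2   S3  S0 
   S3   S4  S0 
 * S4   S4  S0 
(> = start, * = accepting)

start=S0; accept=S4; S0-p->S1; S0-q->S0; S1-p->S2; S1-q->S0; S2-p->S3; S2-q->S0; S3-p->S4; S3-q->S0; S4-p->S4; S4-q->S0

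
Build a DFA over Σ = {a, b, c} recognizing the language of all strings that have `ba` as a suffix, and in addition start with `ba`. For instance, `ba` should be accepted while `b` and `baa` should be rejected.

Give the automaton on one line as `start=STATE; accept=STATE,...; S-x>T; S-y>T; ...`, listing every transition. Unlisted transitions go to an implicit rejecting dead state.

Handle the two conditions separately and then intersect. One (3 states) tracks how much of the suffix `ba` has currently been matched; the other (4 states) tracks whether the input so far still matches the prefix `ba`. Each combined state is a pair, one component from each; accept when both components accept.
        a   b   c  
>  q0   q1  q2  q1 
   q1   q1  q3  q1 
   q2   q4  q3  q1 
   q3   q5  q3  q1 
 * q4   q6  q7  q6 
   q5   q1  q3  q1 
   q6   q6  q7  q6 
   q7   q4  q7  q6 
(> = start, * = accepting)

start=q0; accept=q4; q0-a>q1; q0-b>q2; q0-c>q1; q1-a>q1; q1-b>q3; q1-c>q1; q2-a>q4; q2-b>q3; q2-c>q1; q3-a>q5; q3-b>q3; q3-c>q1; q4-a>q6; q4-b>q7; q4-c>q6; q5-a>q1; q5-b>q3; q5-c>q1; q6-a>q6; q6-b>q7; q6-c>q6; q7-a>q4; q7-b>q7; q7-c>q6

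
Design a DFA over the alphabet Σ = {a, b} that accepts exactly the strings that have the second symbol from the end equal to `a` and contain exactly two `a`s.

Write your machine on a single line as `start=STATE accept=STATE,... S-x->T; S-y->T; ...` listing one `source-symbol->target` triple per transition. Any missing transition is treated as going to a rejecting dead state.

Run two small machines in parallel and take their product. One (7 states) tracks the last 2 symbols read; the other (4 states) tracks the count of `a`s, saturating at 3. Each combined state is a pair, one component from each; accept when both components accept. Equivalent product states are then merged.
A 7-state machine:
        a   b  
>  q0   q1  q0 
   q1   q2  q3 
 * q2   q4  q5 
   q3   q6  q3 
   q4   q4  q4 
 * q5   q4  q4 
   q6   q4  q5 
(> = start, * = accepting)

start=q0; accept=q2,q5; q0-a->q1; q0-b->q0; q1-a->q2; q1-b->q3; q2-a->q4; q2-b->q5; q3-a->q6; q3-b->q3; q4-a->q4; q4-b->q4; q5-a->q4; q5-b->q4; q6-a->q4; q6-b->q5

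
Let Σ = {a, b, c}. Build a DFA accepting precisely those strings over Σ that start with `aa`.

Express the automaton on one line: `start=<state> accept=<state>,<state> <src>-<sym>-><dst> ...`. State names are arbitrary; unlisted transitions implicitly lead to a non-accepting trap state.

start=q0 accept=q2 q0-a->q1 q0-b->q3 q0-c->q3 q1-a->q2 q1-b->q3 q1-c->q3 q2-a->q2 q2-b->q2 q2-c->q2 q3-a->q3 q3-b->q3 q3-c->q3

Walk along `aa` while the input agrees: from q0 take `a` to q1, and so on. Any deviation drops to the rejecting sink q3. Once q2 is reached the prefix is confirmed and every continuation is accepted.
A 4-state machine:
        a   b   c  
>  q0   q1  q3  q3 
   q1   q2  q3  q3 
 * q2   q2  q2  q2 
   q3   q3  q3  q3 
(> = start, * = accepting)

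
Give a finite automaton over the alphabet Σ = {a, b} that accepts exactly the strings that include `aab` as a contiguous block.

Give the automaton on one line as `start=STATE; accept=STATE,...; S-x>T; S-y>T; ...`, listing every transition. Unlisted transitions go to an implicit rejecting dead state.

Track how much of `aab` has been matched so far: state q0 is no progress, q3 is the absorbing accept state reached once `aab` has occurred. Intermediate states record partial matches; on a mismatch, fall back to the longest reusable overlap.
        a   b  
>  q0   q1  q0 
   q1   q2  q0 
   q2   q2  q3 
 * q3   q3  q3 
(> = start, * = accepting)

start=q0; accept=q3; q0-a>q1; q0-b>q0; q1-a>q2; q1-b>q0; q2-a>q2; q2-b>q3; q3-a>q3; q3-b>q3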